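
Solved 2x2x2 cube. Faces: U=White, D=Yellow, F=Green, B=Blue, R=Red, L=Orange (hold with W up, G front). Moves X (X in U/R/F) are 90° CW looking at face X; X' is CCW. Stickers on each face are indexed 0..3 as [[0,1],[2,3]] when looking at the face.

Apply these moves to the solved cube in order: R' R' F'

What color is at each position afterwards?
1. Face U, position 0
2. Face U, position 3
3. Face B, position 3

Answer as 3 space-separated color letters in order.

After move 1 (R'): R=RRRR U=WBWB F=GWGW D=YGYG B=YBYB
After move 2 (R'): R=RRRR U=WYWY F=GBGB D=YWYW B=GBGB
After move 3 (F'): F=BBGG U=WYRR R=WRYR D=OOYW L=OYOW
Query 1: U[0] = W
Query 2: U[3] = R
Query 3: B[3] = B

Answer: W R B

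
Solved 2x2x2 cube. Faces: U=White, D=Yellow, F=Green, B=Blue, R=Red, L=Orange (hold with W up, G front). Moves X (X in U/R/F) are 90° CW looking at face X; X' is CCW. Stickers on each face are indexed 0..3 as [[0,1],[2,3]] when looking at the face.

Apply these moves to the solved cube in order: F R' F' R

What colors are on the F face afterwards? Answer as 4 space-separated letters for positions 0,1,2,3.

Answer: W Y G G

Derivation:
After move 1 (F): F=GGGG U=WWOO R=WRWR D=RRYY L=OYOY
After move 2 (R'): R=RRWW U=WBOB F=GWGO D=RGYG B=YBRB
After move 3 (F'): F=WOGG U=WBRW R=GRRW D=YYYG L=OBOO
After move 4 (R): R=RGWR U=WORG F=WYGG D=YRYY B=WBBB
Query: F face = WYGG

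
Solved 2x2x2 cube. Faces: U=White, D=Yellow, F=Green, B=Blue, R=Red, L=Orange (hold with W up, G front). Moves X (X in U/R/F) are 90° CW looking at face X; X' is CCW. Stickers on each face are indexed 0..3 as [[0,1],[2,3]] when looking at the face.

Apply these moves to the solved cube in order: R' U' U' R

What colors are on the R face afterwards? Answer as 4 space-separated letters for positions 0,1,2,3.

Answer: R O R O

Derivation:
After move 1 (R'): R=RRRR U=WBWB F=GWGW D=YGYG B=YBYB
After move 2 (U'): U=BBWW F=OOGW R=GWRR B=RRYB L=YBOO
After move 3 (U'): U=BWBW F=YBGW R=OORR B=GWYB L=RROO
After move 4 (R): R=RORO U=BBBW F=YGGG D=YYYG B=WWWB
Query: R face = RORO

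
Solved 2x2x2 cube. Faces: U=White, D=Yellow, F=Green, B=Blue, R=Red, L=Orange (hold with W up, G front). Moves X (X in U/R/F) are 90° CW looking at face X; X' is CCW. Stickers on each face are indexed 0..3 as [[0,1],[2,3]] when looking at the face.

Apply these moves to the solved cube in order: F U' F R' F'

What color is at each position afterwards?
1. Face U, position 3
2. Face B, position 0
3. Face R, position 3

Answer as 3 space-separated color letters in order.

After move 1 (F): F=GGGG U=WWOO R=WRWR D=RRYY L=OYOY
After move 2 (U'): U=WOWO F=OYGG R=GGWR B=WRBB L=BBOY
After move 3 (F): F=GOGY U=WOYB R=WGOR D=WGYY L=BROR
After move 4 (R'): R=GRWO U=WBYW F=GOGB D=WOYY B=YRGB
After move 5 (F'): F=OBGG U=WBGW R=ORWO D=RRYY L=BWOY
Query 1: U[3] = W
Query 2: B[0] = Y
Query 3: R[3] = O

Answer: W Y O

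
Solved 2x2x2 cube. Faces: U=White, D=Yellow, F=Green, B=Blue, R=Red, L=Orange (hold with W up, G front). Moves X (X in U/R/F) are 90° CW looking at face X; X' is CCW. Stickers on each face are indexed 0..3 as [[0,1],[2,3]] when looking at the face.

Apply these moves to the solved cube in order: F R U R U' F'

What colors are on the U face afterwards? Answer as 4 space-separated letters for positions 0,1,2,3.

Answer: W Y W R

Derivation:
After move 1 (F): F=GGGG U=WWOO R=WRWR D=RRYY L=OYOY
After move 2 (R): R=WWRR U=WGOG F=GRGY D=RBYB B=OBWB
After move 3 (U): U=OWGG F=WWGY R=OBRR B=OYWB L=GROY
After move 4 (R): R=RORB U=OWGY F=WBGB D=RWYO B=GYWB
After move 5 (U'): U=WYOG F=GRGB R=WBRB B=ROWB L=GYOY
After move 6 (F'): F=RBGG U=WYWR R=WBRB D=YYYO L=GGOO
Query: U face = WYWR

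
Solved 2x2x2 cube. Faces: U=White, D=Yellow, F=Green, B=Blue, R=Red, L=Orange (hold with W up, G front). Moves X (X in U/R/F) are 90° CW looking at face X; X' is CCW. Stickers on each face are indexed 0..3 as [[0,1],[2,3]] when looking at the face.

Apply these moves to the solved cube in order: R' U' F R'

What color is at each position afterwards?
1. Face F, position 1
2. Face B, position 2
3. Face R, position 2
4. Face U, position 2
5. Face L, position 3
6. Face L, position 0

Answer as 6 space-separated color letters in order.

After move 1 (R'): R=RRRR U=WBWB F=GWGW D=YGYG B=YBYB
After move 2 (U'): U=BBWW F=OOGW R=GWRR B=RRYB L=YBOO
After move 3 (F): F=GOWO U=BBOB R=WWWR D=RGYG L=YYOG
After move 4 (R'): R=WRWW U=BYOR F=GBWB D=ROYO B=GRGB
Query 1: F[1] = B
Query 2: B[2] = G
Query 3: R[2] = W
Query 4: U[2] = O
Query 5: L[3] = G
Query 6: L[0] = Y

Answer: B G W O G Y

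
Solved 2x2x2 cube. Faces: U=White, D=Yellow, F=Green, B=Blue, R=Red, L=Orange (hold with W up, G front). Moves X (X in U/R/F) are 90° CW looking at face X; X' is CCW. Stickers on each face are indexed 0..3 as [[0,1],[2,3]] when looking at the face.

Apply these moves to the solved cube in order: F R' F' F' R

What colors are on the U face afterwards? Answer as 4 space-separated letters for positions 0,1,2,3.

Answer: W G G G

Derivation:
After move 1 (F): F=GGGG U=WWOO R=WRWR D=RRYY L=OYOY
After move 2 (R'): R=RRWW U=WBOB F=GWGO D=RGYG B=YBRB
After move 3 (F'): F=WOGG U=WBRW R=GRRW D=YYYG L=OBOO
After move 4 (F'): F=OGWG U=WBGR R=YRYW D=BOYG L=OWOR
After move 5 (R): R=YYWR U=WGGG F=OOWG D=BRYY B=RBBB
Query: U face = WGGG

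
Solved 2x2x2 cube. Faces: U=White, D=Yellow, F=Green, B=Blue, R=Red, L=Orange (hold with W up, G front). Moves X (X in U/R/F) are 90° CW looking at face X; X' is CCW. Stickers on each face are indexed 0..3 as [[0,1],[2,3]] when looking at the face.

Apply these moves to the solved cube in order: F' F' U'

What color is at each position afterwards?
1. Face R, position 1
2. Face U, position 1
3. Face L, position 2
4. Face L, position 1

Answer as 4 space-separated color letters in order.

After move 1 (F'): F=GGGG U=WWRR R=YRYR D=OOYY L=OWOW
After move 2 (F'): F=GGGG U=WWYY R=OROR D=WWYY L=OROR
After move 3 (U'): U=WYWY F=ORGG R=GGOR B=ORBB L=BBOR
Query 1: R[1] = G
Query 2: U[1] = Y
Query 3: L[2] = O
Query 4: L[1] = B

Answer: G Y O B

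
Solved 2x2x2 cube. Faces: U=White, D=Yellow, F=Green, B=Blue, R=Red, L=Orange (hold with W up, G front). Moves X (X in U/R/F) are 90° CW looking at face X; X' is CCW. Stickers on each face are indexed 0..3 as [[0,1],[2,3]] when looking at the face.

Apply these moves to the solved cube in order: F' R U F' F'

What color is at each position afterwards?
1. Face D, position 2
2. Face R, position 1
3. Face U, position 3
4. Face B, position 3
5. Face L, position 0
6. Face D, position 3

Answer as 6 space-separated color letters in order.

After move 1 (F'): F=GGGG U=WWRR R=YRYR D=OOYY L=OWOW
After move 2 (R): R=YYRR U=WGRG F=GOGY D=OBYB B=RBWB
After move 3 (U): U=RWGG F=YYGY R=RBRR B=OWWB L=GOOW
After move 4 (F'): F=YYYG U=RWRR R=BBOR D=OWYB L=GGOG
After move 5 (F'): F=YGYY U=RWBO R=WBOR D=GGYB L=GROR
Query 1: D[2] = Y
Query 2: R[1] = B
Query 3: U[3] = O
Query 4: B[3] = B
Query 5: L[0] = G
Query 6: D[3] = B

Answer: Y B O B G B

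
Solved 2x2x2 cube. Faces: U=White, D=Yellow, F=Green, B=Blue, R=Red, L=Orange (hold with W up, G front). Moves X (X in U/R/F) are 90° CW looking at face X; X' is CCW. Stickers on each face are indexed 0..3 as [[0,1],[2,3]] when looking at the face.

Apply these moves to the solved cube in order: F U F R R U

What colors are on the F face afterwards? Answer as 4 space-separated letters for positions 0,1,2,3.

After move 1 (F): F=GGGG U=WWOO R=WRWR D=RRYY L=OYOY
After move 2 (U): U=OWOW F=WRGG R=BBWR B=OYBB L=GGOY
After move 3 (F): F=GWGR U=OWYG R=OBWR D=WBYY L=GROR
After move 4 (R): R=WORB U=OWYR F=GBGY D=WBYO B=GYWB
After move 5 (R): R=RWBO U=OBYY F=GBGO D=WWYG B=RYWB
After move 6 (U): U=YOYB F=RWGO R=RYBO B=GRWB L=GBOR
Query: F face = RWGO

Answer: R W G O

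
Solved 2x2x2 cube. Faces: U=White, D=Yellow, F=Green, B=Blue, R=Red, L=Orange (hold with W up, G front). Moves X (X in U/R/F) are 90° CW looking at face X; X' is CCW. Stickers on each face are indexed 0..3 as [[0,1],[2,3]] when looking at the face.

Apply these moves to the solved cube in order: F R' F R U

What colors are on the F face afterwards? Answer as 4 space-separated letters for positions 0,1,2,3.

After move 1 (F): F=GGGG U=WWOO R=WRWR D=RRYY L=OYOY
After move 2 (R'): R=RRWW U=WBOB F=GWGO D=RGYG B=YBRB
After move 3 (F): F=GGOW U=WBYY R=ORBW D=WRYG L=OROG
After move 4 (R): R=BOWR U=WGYW F=GROG D=WRYY B=YBBB
After move 5 (U): U=YWWG F=BOOG R=YBWR B=ORBB L=GROG
Query: F face = BOOG

Answer: B O O G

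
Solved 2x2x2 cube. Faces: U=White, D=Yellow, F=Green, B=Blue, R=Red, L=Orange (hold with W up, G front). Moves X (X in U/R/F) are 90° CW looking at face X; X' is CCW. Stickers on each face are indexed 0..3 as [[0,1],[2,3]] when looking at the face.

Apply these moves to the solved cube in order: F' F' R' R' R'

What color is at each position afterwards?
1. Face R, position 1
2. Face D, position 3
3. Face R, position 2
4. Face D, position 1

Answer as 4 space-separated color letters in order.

Answer: O B R B

Derivation:
After move 1 (F'): F=GGGG U=WWRR R=YRYR D=OOYY L=OWOW
After move 2 (F'): F=GGGG U=WWYY R=OROR D=WWYY L=OROR
After move 3 (R'): R=RROO U=WBYB F=GWGY D=WGYG B=YBWB
After move 4 (R'): R=RORO U=WWYY F=GBGB D=WWYY B=GBGB
After move 5 (R'): R=OORR U=WGYG F=GWGY D=WBYB B=YBWB
Query 1: R[1] = O
Query 2: D[3] = B
Query 3: R[2] = R
Query 4: D[1] = B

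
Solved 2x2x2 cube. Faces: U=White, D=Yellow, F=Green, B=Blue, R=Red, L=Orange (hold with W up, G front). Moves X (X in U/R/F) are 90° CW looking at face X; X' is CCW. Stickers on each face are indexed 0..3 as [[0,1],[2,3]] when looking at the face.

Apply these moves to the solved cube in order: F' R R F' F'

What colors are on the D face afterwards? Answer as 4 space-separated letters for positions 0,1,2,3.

After move 1 (F'): F=GGGG U=WWRR R=YRYR D=OOYY L=OWOW
After move 2 (R): R=YYRR U=WGRG F=GOGY D=OBYB B=RBWB
After move 3 (R): R=RYRY U=WORY F=GBGB D=OWYR B=GBGB
After move 4 (F'): F=BBGG U=WORR R=WYOY D=WWYR L=OYOR
After move 5 (F'): F=BGBG U=WOWO R=WYWY D=YRYR L=OROR
Query: D face = YRYR

Answer: Y R Y R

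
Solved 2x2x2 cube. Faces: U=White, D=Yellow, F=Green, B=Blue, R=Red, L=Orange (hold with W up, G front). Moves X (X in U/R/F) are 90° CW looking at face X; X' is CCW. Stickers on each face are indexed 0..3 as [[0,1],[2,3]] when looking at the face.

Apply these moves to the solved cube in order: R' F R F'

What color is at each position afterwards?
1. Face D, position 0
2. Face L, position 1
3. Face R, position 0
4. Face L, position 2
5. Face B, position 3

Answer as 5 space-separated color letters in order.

After move 1 (R'): R=RRRR U=WBWB F=GWGW D=YGYG B=YBYB
After move 2 (F): F=GGWW U=WBOO R=WRBR D=RRYG L=OYOG
After move 3 (R): R=BWRR U=WGOW F=GRWG D=RYYY B=OBBB
After move 4 (F'): F=RGGW U=WGBR R=YWRR D=YGYY L=OWOO
Query 1: D[0] = Y
Query 2: L[1] = W
Query 3: R[0] = Y
Query 4: L[2] = O
Query 5: B[3] = B

Answer: Y W Y O B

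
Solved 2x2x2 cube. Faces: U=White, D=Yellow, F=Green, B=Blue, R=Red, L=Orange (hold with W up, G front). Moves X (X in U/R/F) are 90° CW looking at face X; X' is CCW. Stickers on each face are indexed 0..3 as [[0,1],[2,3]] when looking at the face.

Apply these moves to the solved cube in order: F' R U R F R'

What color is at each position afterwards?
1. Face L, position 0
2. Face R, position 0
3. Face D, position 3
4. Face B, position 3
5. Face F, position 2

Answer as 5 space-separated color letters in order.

After move 1 (F'): F=GGGG U=WWRR R=YRYR D=OOYY L=OWOW
After move 2 (R): R=YYRR U=WGRG F=GOGY D=OBYB B=RBWB
After move 3 (U): U=RWGG F=YYGY R=RBRR B=OWWB L=GOOW
After move 4 (R): R=RRRB U=RYGY F=YBGB D=OWYO B=GWWB
After move 5 (F): F=GYBB U=RYWO R=GRYB D=RRYO L=GOOW
After move 6 (R'): R=RBGY U=RWWG F=GYBO D=RYYB B=OWRB
Query 1: L[0] = G
Query 2: R[0] = R
Query 3: D[3] = B
Query 4: B[3] = B
Query 5: F[2] = B

Answer: G R B B B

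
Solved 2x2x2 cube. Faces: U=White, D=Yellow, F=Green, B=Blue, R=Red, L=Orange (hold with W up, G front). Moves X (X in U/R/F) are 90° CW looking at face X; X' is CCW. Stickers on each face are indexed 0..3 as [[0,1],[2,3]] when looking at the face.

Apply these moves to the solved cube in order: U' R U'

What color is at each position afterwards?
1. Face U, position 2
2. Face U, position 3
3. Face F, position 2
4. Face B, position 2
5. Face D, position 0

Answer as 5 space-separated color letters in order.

Answer: W W G W Y

Derivation:
After move 1 (U'): U=WWWW F=OOGG R=GGRR B=RRBB L=BBOO
After move 2 (R): R=RGRG U=WOWG F=OYGY D=YBYR B=WRWB
After move 3 (U'): U=OGWW F=BBGY R=OYRG B=RGWB L=WROO
Query 1: U[2] = W
Query 2: U[3] = W
Query 3: F[2] = G
Query 4: B[2] = W
Query 5: D[0] = Y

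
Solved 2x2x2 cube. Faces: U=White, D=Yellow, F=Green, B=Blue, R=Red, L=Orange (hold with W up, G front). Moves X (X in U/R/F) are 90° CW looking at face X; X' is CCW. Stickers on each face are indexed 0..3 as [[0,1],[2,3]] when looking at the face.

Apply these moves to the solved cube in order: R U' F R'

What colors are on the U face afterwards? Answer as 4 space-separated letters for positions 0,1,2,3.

Answer: G W O R

Derivation:
After move 1 (R): R=RRRR U=WGWG F=GYGY D=YBYB B=WBWB
After move 2 (U'): U=GGWW F=OOGY R=GYRR B=RRWB L=WBOO
After move 3 (F): F=GOYO U=GGOB R=WYWR D=RGYB L=WYOB
After move 4 (R'): R=YRWW U=GWOR F=GGYB D=ROYO B=BRGB
Query: U face = GWOR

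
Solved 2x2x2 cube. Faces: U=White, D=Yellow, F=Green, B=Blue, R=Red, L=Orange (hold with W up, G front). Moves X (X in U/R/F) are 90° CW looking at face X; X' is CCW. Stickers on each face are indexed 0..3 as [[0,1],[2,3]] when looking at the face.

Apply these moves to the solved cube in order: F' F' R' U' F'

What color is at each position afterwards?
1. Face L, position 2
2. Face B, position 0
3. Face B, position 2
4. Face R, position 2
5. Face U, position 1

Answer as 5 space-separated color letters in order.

Answer: O R W W B

Derivation:
After move 1 (F'): F=GGGG U=WWRR R=YRYR D=OOYY L=OWOW
After move 2 (F'): F=GGGG U=WWYY R=OROR D=WWYY L=OROR
After move 3 (R'): R=RROO U=WBYB F=GWGY D=WGYG B=YBWB
After move 4 (U'): U=BBWY F=ORGY R=GWOO B=RRWB L=YBOR
After move 5 (F'): F=RYOG U=BBGO R=GWWO D=BRYG L=YYOW
Query 1: L[2] = O
Query 2: B[0] = R
Query 3: B[2] = W
Query 4: R[2] = W
Query 5: U[1] = B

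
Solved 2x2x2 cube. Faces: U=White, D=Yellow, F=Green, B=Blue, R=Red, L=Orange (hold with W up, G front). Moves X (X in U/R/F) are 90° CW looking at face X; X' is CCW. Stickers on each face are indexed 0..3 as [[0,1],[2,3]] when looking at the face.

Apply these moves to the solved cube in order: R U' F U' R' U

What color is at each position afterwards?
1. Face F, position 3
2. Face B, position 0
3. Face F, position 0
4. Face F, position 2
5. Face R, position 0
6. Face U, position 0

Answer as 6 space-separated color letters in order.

Answer: O R O Y B G

Derivation:
After move 1 (R): R=RRRR U=WGWG F=GYGY D=YBYB B=WBWB
After move 2 (U'): U=GGWW F=OOGY R=GYRR B=RRWB L=WBOO
After move 3 (F): F=GOYO U=GGOB R=WYWR D=RGYB L=WYOB
After move 4 (U'): U=GBGO F=WYYO R=GOWR B=WYWB L=RROB
After move 5 (R'): R=ORGW U=GWGW F=WBYO D=RYYO B=BYGB
After move 6 (U): U=GGWW F=ORYO R=BYGW B=RRGB L=WBOB
Query 1: F[3] = O
Query 2: B[0] = R
Query 3: F[0] = O
Query 4: F[2] = Y
Query 5: R[0] = B
Query 6: U[0] = G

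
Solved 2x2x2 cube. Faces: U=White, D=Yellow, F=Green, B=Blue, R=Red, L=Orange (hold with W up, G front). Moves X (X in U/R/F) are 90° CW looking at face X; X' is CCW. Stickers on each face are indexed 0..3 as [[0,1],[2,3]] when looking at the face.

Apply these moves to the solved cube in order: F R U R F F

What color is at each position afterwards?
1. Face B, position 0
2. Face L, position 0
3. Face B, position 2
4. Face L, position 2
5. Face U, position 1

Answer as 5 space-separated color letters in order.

After move 1 (F): F=GGGG U=WWOO R=WRWR D=RRYY L=OYOY
After move 2 (R): R=WWRR U=WGOG F=GRGY D=RBYB B=OBWB
After move 3 (U): U=OWGG F=WWGY R=OBRR B=OYWB L=GROY
After move 4 (R): R=RORB U=OWGY F=WBGB D=RWYO B=GYWB
After move 5 (F): F=GWBB U=OWYR R=GOYB D=RRYO L=GROW
After move 6 (F): F=BGBW U=OWWR R=YORB D=YGYO L=GROR
Query 1: B[0] = G
Query 2: L[0] = G
Query 3: B[2] = W
Query 4: L[2] = O
Query 5: U[1] = W

Answer: G G W O W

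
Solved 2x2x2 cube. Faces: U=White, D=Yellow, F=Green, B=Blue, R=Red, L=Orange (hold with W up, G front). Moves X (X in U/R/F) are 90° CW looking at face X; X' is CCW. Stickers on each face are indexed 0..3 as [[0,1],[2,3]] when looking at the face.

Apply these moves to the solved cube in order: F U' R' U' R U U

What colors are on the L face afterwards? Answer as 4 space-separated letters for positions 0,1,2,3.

Answer: G O O Y

Derivation:
After move 1 (F): F=GGGG U=WWOO R=WRWR D=RRYY L=OYOY
After move 2 (U'): U=WOWO F=OYGG R=GGWR B=WRBB L=BBOY
After move 3 (R'): R=GRGW U=WBWW F=OOGO D=RYYG B=YRRB
After move 4 (U'): U=BWWW F=BBGO R=OOGW B=GRRB L=YROY
After move 5 (R): R=GOWO U=BBWO F=BYGG D=RRYG B=WRWB
After move 6 (U): U=WBOB F=GOGG R=WRWO B=YRWB L=BYOY
After move 7 (U): U=OWBB F=WRGG R=YRWO B=BYWB L=GOOY
Query: L face = GOOY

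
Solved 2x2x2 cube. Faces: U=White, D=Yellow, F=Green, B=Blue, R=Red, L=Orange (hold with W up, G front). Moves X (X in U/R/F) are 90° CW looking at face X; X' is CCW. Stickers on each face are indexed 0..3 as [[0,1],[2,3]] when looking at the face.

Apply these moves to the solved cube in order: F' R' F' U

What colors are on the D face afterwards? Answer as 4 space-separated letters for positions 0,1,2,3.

Answer: W W Y G

Derivation:
After move 1 (F'): F=GGGG U=WWRR R=YRYR D=OOYY L=OWOW
After move 2 (R'): R=RRYY U=WBRB F=GWGR D=OGYG B=YBOB
After move 3 (F'): F=WRGG U=WBRY R=GROY D=WWYG L=OBOR
After move 4 (U): U=RWYB F=GRGG R=YBOY B=OBOB L=WROR
Query: D face = WWYG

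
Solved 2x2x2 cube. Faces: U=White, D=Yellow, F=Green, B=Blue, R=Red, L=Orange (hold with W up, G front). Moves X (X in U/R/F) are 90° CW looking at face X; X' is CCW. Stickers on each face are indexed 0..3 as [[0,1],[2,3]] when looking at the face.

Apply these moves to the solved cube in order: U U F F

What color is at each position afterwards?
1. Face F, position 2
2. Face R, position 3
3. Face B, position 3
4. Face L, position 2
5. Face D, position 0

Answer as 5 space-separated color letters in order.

Answer: B R B O W

Derivation:
After move 1 (U): U=WWWW F=RRGG R=BBRR B=OOBB L=GGOO
After move 2 (U): U=WWWW F=BBGG R=OORR B=GGBB L=RROO
After move 3 (F): F=GBGB U=WWOR R=WOWR D=ROYY L=RYOY
After move 4 (F): F=GGBB U=WWYY R=OORR D=WWYY L=RROO
Query 1: F[2] = B
Query 2: R[3] = R
Query 3: B[3] = B
Query 4: L[2] = O
Query 5: D[0] = W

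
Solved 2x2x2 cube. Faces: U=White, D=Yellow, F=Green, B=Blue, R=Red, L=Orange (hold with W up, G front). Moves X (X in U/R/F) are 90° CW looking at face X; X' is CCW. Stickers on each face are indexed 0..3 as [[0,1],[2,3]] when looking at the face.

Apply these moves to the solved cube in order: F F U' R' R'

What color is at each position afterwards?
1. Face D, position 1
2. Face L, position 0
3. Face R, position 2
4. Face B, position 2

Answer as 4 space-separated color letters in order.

After move 1 (F): F=GGGG U=WWOO R=WRWR D=RRYY L=OYOY
After move 2 (F): F=GGGG U=WWYY R=OROR D=WWYY L=OROR
After move 3 (U'): U=WYWY F=ORGG R=GGOR B=ORBB L=BBOR
After move 4 (R'): R=GRGO U=WBWO F=OYGY D=WRYG B=YRWB
After move 5 (R'): R=ROGG U=WWWY F=OBGO D=WYYY B=GRRB
Query 1: D[1] = Y
Query 2: L[0] = B
Query 3: R[2] = G
Query 4: B[2] = R

Answer: Y B G R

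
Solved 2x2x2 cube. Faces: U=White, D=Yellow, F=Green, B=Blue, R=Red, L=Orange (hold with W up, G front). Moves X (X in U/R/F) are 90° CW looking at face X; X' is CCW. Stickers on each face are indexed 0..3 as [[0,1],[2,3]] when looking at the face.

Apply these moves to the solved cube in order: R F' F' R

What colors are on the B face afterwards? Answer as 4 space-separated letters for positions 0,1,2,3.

Answer: Y B G B

Derivation:
After move 1 (R): R=RRRR U=WGWG F=GYGY D=YBYB B=WBWB
After move 2 (F'): F=YYGG U=WGRR R=BRYR D=OOYB L=OGOW
After move 3 (F'): F=YGYG U=WGBY R=OROR D=GWYB L=OROR
After move 4 (R): R=OORR U=WGBG F=YWYB D=GWYW B=YBGB
Query: B face = YBGB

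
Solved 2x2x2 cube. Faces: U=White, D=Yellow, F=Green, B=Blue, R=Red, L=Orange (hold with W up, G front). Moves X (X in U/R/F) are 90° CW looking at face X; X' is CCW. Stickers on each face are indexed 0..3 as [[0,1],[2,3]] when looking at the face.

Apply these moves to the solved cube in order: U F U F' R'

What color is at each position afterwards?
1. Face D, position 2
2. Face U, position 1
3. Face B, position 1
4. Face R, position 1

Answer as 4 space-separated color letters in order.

After move 1 (U): U=WWWW F=RRGG R=BBRR B=OOBB L=GGOO
After move 2 (F): F=GRGR U=WWOG R=WBWR D=RBYY L=GYOY
After move 3 (U): U=OWGW F=WBGR R=OOWR B=GYBB L=GROY
After move 4 (F'): F=BRWG U=OWOW R=BORR D=RYYY L=GWOG
After move 5 (R'): R=ORBR U=OBOG F=BWWW D=RRYG B=YYYB
Query 1: D[2] = Y
Query 2: U[1] = B
Query 3: B[1] = Y
Query 4: R[1] = R

Answer: Y B Y R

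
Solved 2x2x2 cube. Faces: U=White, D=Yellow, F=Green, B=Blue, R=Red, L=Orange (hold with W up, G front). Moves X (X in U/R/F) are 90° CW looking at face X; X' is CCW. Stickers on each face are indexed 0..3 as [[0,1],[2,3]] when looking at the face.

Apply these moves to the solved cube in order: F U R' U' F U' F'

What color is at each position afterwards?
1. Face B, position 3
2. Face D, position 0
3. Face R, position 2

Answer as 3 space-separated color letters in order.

After move 1 (F): F=GGGG U=WWOO R=WRWR D=RRYY L=OYOY
After move 2 (U): U=OWOW F=WRGG R=BBWR B=OYBB L=GGOY
After move 3 (R'): R=BRBW U=OBOO F=WWGW D=RRYG B=YYRB
After move 4 (U'): U=BOOO F=GGGW R=WWBW B=BRRB L=YYOY
After move 5 (F): F=GGWG U=BOYY R=OWOW D=BWYG L=YROR
After move 6 (U'): U=OYBY F=YRWG R=GGOW B=OWRB L=BROR
After move 7 (F'): F=RGYW U=OYGO R=WGBW D=RRYG L=BYOB
Query 1: B[3] = B
Query 2: D[0] = R
Query 3: R[2] = B

Answer: B R B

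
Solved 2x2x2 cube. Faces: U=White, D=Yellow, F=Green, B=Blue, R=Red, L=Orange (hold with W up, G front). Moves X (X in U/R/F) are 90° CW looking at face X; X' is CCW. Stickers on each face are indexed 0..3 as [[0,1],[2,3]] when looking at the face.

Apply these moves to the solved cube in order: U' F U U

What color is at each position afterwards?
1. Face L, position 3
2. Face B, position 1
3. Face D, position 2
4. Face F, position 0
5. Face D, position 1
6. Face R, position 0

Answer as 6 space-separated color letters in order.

After move 1 (U'): U=WWWW F=OOGG R=GGRR B=RRBB L=BBOO
After move 2 (F): F=GOGO U=WWOB R=WGWR D=RGYY L=BYOY
After move 3 (U): U=OWBW F=WGGO R=RRWR B=BYBB L=GOOY
After move 4 (U): U=BOWW F=RRGO R=BYWR B=GOBB L=WGOY
Query 1: L[3] = Y
Query 2: B[1] = O
Query 3: D[2] = Y
Query 4: F[0] = R
Query 5: D[1] = G
Query 6: R[0] = B

Answer: Y O Y R G B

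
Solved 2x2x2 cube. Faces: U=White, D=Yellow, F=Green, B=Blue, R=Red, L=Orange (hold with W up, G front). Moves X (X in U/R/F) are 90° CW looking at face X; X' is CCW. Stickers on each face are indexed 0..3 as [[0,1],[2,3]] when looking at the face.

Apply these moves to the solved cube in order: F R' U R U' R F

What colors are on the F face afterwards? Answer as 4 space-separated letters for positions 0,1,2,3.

After move 1 (F): F=GGGG U=WWOO R=WRWR D=RRYY L=OYOY
After move 2 (R'): R=RRWW U=WBOB F=GWGO D=RGYG B=YBRB
After move 3 (U): U=OWBB F=RRGO R=YBWW B=OYRB L=GWOY
After move 4 (R): R=WYWB U=ORBO F=RGGG D=RRYO B=BYWB
After move 5 (U'): U=ROOB F=GWGG R=RGWB B=WYWB L=BYOY
After move 6 (R): R=WRBG U=RWOG F=GRGO D=RWYW B=BYOB
After move 7 (F): F=GGOR U=RWYY R=ORGG D=BWYW L=BROW
Query: F face = GGOR

Answer: G G O R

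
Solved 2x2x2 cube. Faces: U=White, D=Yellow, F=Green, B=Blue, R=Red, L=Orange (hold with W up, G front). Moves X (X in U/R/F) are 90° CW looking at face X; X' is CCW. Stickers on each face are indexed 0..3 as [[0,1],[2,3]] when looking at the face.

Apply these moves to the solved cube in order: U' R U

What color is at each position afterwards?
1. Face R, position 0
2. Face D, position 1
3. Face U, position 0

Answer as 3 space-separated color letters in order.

After move 1 (U'): U=WWWW F=OOGG R=GGRR B=RRBB L=BBOO
After move 2 (R): R=RGRG U=WOWG F=OYGY D=YBYR B=WRWB
After move 3 (U): U=WWGO F=RGGY R=WRRG B=BBWB L=OYOO
Query 1: R[0] = W
Query 2: D[1] = B
Query 3: U[0] = W

Answer: W B W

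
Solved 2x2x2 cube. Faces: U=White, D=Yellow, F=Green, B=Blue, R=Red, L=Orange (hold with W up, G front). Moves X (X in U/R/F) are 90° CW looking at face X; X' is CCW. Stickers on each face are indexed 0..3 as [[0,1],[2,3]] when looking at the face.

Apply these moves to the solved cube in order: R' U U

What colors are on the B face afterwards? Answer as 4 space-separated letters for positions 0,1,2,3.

After move 1 (R'): R=RRRR U=WBWB F=GWGW D=YGYG B=YBYB
After move 2 (U): U=WWBB F=RRGW R=YBRR B=OOYB L=GWOO
After move 3 (U): U=BWBW F=YBGW R=OORR B=GWYB L=RROO
Query: B face = GWYB

Answer: G W Y B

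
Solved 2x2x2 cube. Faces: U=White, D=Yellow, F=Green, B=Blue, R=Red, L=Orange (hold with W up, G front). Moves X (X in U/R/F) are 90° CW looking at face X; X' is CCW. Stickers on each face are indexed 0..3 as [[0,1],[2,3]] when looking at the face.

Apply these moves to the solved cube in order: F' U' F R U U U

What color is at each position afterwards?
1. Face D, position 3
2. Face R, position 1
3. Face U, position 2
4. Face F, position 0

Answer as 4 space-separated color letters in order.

Answer: Y G W B

Derivation:
After move 1 (F'): F=GGGG U=WWRR R=YRYR D=OOYY L=OWOW
After move 2 (U'): U=WRWR F=OWGG R=GGYR B=YRBB L=BBOW
After move 3 (F): F=GOGW U=WRWB R=WGRR D=YGYY L=BOOO
After move 4 (R): R=RWRG U=WOWW F=GGGY D=YBYY B=BRRB
After move 5 (U): U=WWWO F=RWGY R=BRRG B=BORB L=GGOO
After move 6 (U): U=WWOW F=BRGY R=BORG B=GGRB L=RWOO
After move 7 (U): U=OWWW F=BOGY R=GGRG B=RWRB L=BROO
Query 1: D[3] = Y
Query 2: R[1] = G
Query 3: U[2] = W
Query 4: F[0] = B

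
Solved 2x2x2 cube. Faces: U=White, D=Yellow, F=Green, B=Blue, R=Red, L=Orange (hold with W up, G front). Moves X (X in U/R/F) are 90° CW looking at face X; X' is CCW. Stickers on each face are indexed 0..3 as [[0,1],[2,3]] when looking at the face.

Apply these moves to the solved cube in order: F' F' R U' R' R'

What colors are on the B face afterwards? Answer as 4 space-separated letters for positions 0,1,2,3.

After move 1 (F'): F=GGGG U=WWRR R=YRYR D=OOYY L=OWOW
After move 2 (F'): F=GGGG U=WWYY R=OROR D=WWYY L=OROR
After move 3 (R): R=OORR U=WGYG F=GWGY D=WBYB B=YBWB
After move 4 (U'): U=GGWY F=ORGY R=GWRR B=OOWB L=YBOR
After move 5 (R'): R=WRGR U=GWWO F=OGGY D=WRYY B=BOBB
After move 6 (R'): R=RRWG U=GBWB F=OWGO D=WGYY B=YORB
Query: B face = YORB

Answer: Y O R B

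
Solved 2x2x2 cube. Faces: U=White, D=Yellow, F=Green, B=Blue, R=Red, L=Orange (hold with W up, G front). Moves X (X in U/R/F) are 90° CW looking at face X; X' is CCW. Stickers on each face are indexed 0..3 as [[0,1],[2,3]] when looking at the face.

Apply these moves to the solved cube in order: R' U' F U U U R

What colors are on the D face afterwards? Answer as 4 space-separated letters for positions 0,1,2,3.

After move 1 (R'): R=RRRR U=WBWB F=GWGW D=YGYG B=YBYB
After move 2 (U'): U=BBWW F=OOGW R=GWRR B=RRYB L=YBOO
After move 3 (F): F=GOWO U=BBOB R=WWWR D=RGYG L=YYOG
After move 4 (U): U=OBBB F=WWWO R=RRWR B=YYYB L=GOOG
After move 5 (U): U=BOBB F=RRWO R=YYWR B=GOYB L=WWOG
After move 6 (U): U=BBBO F=YYWO R=GOWR B=WWYB L=RROG
After move 7 (R): R=WGRO U=BYBO F=YGWG D=RYYW B=OWBB
Query: D face = RYYW

Answer: R Y Y W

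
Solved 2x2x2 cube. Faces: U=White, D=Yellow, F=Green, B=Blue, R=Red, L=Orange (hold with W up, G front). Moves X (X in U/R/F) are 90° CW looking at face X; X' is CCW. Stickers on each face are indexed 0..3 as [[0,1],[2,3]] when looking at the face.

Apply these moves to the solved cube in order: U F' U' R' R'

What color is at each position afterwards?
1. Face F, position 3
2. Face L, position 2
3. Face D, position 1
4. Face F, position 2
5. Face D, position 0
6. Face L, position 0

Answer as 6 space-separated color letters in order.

Answer: Y O R R G O

Derivation:
After move 1 (U): U=WWWW F=RRGG R=BBRR B=OOBB L=GGOO
After move 2 (F'): F=RGRG U=WWBR R=YBYR D=GOYY L=GWOW
After move 3 (U'): U=WRWB F=GWRG R=RGYR B=YBBB L=OOOW
After move 4 (R'): R=GRRY U=WBWY F=GRRB D=GWYG B=YBOB
After move 5 (R'): R=RYGR U=WOWY F=GBRY D=GRYB B=GBWB
Query 1: F[3] = Y
Query 2: L[2] = O
Query 3: D[1] = R
Query 4: F[2] = R
Query 5: D[0] = G
Query 6: L[0] = O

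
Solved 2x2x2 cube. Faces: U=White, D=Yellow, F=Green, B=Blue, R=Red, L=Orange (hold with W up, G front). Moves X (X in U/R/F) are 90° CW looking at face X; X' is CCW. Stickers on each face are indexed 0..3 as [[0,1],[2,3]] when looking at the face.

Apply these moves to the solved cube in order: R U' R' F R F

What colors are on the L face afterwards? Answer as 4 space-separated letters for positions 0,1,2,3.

Answer: W G O B

Derivation:
After move 1 (R): R=RRRR U=WGWG F=GYGY D=YBYB B=WBWB
After move 2 (U'): U=GGWW F=OOGY R=GYRR B=RRWB L=WBOO
After move 3 (R'): R=YRGR U=GWWR F=OGGW D=YOYY B=BRBB
After move 4 (F): F=GOWG U=GWOB R=WRRR D=GYYY L=WYOO
After move 5 (R): R=RWRR U=GOOG F=GYWY D=GBYB B=BRWB
After move 6 (F): F=WGYY U=GOOY R=OWGR D=RRYB L=WGOB
Query: L face = WGOB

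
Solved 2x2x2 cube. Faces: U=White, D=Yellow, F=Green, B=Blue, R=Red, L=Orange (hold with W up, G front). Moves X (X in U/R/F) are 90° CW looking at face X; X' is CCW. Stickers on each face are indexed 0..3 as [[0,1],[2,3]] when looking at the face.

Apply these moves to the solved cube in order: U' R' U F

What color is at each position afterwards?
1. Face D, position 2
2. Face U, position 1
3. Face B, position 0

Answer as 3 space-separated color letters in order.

Answer: Y W B

Derivation:
After move 1 (U'): U=WWWW F=OOGG R=GGRR B=RRBB L=BBOO
After move 2 (R'): R=GRGR U=WBWR F=OWGW D=YOYG B=YRYB
After move 3 (U): U=WWRB F=GRGW R=YRGR B=BBYB L=OWOO
After move 4 (F): F=GGWR U=WWOW R=RRBR D=GYYG L=OYOO
Query 1: D[2] = Y
Query 2: U[1] = W
Query 3: B[0] = B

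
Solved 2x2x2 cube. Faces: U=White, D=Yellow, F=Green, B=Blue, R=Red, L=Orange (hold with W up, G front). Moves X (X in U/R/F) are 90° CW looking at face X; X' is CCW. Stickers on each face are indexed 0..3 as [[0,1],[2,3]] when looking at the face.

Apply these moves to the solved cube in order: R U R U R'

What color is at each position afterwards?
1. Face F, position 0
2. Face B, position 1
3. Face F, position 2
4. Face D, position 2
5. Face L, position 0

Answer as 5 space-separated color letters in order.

After move 1 (R): R=RRRR U=WGWG F=GYGY D=YBYB B=WBWB
After move 2 (U): U=WWGG F=RRGY R=WBRR B=OOWB L=GYOO
After move 3 (R): R=RWRB U=WRGY F=RBGB D=YWYO B=GOWB
After move 4 (U): U=GWYR F=RWGB R=GORB B=GYWB L=RBOO
After move 5 (R'): R=OBGR U=GWYG F=RWGR D=YWYB B=OYWB
Query 1: F[0] = R
Query 2: B[1] = Y
Query 3: F[2] = G
Query 4: D[2] = Y
Query 5: L[0] = R

Answer: R Y G Y R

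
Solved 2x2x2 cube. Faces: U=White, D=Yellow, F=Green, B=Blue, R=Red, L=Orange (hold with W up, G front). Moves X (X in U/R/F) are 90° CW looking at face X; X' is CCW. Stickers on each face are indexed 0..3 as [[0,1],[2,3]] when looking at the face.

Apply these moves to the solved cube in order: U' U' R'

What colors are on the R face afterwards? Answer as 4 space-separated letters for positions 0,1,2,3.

After move 1 (U'): U=WWWW F=OOGG R=GGRR B=RRBB L=BBOO
After move 2 (U'): U=WWWW F=BBGG R=OORR B=GGBB L=RROO
After move 3 (R'): R=OROR U=WBWG F=BWGW D=YBYG B=YGYB
Query: R face = OROR

Answer: O R O R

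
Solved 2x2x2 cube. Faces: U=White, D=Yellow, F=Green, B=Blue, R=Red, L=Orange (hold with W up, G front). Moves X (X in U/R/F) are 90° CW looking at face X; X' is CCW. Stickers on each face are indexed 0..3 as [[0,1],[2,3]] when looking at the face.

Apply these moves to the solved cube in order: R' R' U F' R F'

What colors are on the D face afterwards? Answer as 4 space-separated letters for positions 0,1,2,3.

Answer: Y Y Y O

Derivation:
After move 1 (R'): R=RRRR U=WBWB F=GWGW D=YGYG B=YBYB
After move 2 (R'): R=RRRR U=WYWY F=GBGB D=YWYW B=GBGB
After move 3 (U): U=WWYY F=RRGB R=GBRR B=OOGB L=GBOO
After move 4 (F'): F=RBRG U=WWGR R=WBYR D=BOYW L=GYOY
After move 5 (R): R=YWRB U=WBGG F=RORW D=BGYO B=ROWB
After move 6 (F'): F=OWRR U=WBYR R=GWBB D=YYYO L=GGOG
Query: D face = YYYO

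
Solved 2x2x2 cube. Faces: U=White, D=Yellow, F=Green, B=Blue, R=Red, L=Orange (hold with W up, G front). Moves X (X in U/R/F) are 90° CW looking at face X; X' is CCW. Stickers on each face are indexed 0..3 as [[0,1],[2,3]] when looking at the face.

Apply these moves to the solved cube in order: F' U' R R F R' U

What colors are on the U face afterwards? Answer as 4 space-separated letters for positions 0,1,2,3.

Answer: W W G W

Derivation:
After move 1 (F'): F=GGGG U=WWRR R=YRYR D=OOYY L=OWOW
After move 2 (U'): U=WRWR F=OWGG R=GGYR B=YRBB L=BBOW
After move 3 (R): R=YGRG U=WWWG F=OOGY D=OBYY B=RRRB
After move 4 (R): R=RYGG U=WOWY F=OBGY D=ORYR B=GRWB
After move 5 (F): F=GOYB U=WOWB R=WYYG D=GRYR L=BOOR
After move 6 (R'): R=YGWY U=WWWG F=GOYB D=GOYB B=RRRB
After move 7 (U): U=WWGW F=YGYB R=RRWY B=BORB L=GOOR
Query: U face = WWGW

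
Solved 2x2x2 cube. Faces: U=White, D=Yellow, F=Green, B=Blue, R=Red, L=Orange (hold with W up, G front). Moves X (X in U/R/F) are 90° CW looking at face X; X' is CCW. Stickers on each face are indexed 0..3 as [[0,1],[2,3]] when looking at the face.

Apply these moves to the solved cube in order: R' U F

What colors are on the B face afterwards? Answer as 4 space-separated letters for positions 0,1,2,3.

Answer: O O Y B

Derivation:
After move 1 (R'): R=RRRR U=WBWB F=GWGW D=YGYG B=YBYB
After move 2 (U): U=WWBB F=RRGW R=YBRR B=OOYB L=GWOO
After move 3 (F): F=GRWR U=WWOW R=BBBR D=RYYG L=GYOG
Query: B face = OOYB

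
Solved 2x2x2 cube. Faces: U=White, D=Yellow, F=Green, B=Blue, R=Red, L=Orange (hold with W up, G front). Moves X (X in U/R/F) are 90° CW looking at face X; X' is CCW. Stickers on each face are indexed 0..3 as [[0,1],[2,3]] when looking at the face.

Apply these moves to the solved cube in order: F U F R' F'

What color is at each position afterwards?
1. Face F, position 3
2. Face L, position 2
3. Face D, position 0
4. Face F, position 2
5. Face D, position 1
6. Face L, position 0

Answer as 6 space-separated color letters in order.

Answer: G O R G R G

Derivation:
After move 1 (F): F=GGGG U=WWOO R=WRWR D=RRYY L=OYOY
After move 2 (U): U=OWOW F=WRGG R=BBWR B=OYBB L=GGOY
After move 3 (F): F=GWGR U=OWYG R=OBWR D=WBYY L=GROR
After move 4 (R'): R=BROW U=OBYO F=GWGG D=WWYR B=YYBB
After move 5 (F'): F=WGGG U=OBBO R=WRWW D=RRYR L=GOOY
Query 1: F[3] = G
Query 2: L[2] = O
Query 3: D[0] = R
Query 4: F[2] = G
Query 5: D[1] = R
Query 6: L[0] = G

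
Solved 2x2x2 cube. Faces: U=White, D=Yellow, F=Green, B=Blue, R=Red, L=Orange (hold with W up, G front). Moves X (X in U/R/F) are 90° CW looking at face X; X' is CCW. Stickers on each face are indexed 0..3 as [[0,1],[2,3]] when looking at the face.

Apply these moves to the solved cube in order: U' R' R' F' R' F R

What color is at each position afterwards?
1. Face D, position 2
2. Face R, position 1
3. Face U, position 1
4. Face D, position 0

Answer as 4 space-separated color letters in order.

After move 1 (U'): U=WWWW F=OOGG R=GGRR B=RRBB L=BBOO
After move 2 (R'): R=GRGR U=WBWR F=OWGW D=YOYG B=YRYB
After move 3 (R'): R=RRGG U=WYWY F=OBGR D=YWYW B=GROB
After move 4 (F'): F=BROG U=WYRG R=WRYG D=BOYW L=BYOW
After move 5 (R'): R=RGWY U=WORG F=BYOG D=BRYG B=WROB
After move 6 (F): F=OBGY U=WOWY R=RGGY D=WRYG L=BBOR
After move 7 (R): R=GRYG U=WBWY F=ORGG D=WOYW B=YROB
Query 1: D[2] = Y
Query 2: R[1] = R
Query 3: U[1] = B
Query 4: D[0] = W

Answer: Y R B W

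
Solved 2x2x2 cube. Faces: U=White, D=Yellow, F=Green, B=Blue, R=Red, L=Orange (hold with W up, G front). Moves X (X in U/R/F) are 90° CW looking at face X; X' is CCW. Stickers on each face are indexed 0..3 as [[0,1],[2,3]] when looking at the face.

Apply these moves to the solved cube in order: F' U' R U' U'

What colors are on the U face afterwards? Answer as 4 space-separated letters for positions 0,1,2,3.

After move 1 (F'): F=GGGG U=WWRR R=YRYR D=OOYY L=OWOW
After move 2 (U'): U=WRWR F=OWGG R=GGYR B=YRBB L=BBOW
After move 3 (R): R=YGRG U=WWWG F=OOGY D=OBYY B=RRRB
After move 4 (U'): U=WGWW F=BBGY R=OORG B=YGRB L=RROW
After move 5 (U'): U=GWWW F=RRGY R=BBRG B=OORB L=YGOW
Query: U face = GWWW

Answer: G W W W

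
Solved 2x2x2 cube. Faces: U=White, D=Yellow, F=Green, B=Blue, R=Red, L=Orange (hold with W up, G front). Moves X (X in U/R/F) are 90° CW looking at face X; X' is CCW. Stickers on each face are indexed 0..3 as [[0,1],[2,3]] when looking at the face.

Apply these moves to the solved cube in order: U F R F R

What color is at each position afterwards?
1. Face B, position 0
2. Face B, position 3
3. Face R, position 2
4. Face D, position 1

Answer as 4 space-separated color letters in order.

After move 1 (U): U=WWWW F=RRGG R=BBRR B=OOBB L=GGOO
After move 2 (F): F=GRGR U=WWOG R=WBWR D=RBYY L=GYOY
After move 3 (R): R=WWRB U=WROR F=GBGY D=RBYO B=GOWB
After move 4 (F): F=GGYB U=WRYY R=OWRB D=RWYO L=GROB
After move 5 (R): R=ROBW U=WGYB F=GWYO D=RWYG B=YORB
Query 1: B[0] = Y
Query 2: B[3] = B
Query 3: R[2] = B
Query 4: D[1] = W

Answer: Y B B W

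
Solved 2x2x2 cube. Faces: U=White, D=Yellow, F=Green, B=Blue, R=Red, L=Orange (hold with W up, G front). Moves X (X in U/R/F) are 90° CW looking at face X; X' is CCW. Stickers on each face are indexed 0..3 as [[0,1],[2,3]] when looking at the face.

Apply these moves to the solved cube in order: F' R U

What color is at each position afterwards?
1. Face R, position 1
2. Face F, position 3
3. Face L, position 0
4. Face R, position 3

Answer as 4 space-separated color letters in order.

Answer: B Y G R

Derivation:
After move 1 (F'): F=GGGG U=WWRR R=YRYR D=OOYY L=OWOW
After move 2 (R): R=YYRR U=WGRG F=GOGY D=OBYB B=RBWB
After move 3 (U): U=RWGG F=YYGY R=RBRR B=OWWB L=GOOW
Query 1: R[1] = B
Query 2: F[3] = Y
Query 3: L[0] = G
Query 4: R[3] = R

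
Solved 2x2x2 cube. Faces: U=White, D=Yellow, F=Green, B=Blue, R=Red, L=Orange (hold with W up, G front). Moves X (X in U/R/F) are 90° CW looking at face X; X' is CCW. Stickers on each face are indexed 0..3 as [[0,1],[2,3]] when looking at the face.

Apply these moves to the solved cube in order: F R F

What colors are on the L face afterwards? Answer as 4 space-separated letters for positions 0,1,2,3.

After move 1 (F): F=GGGG U=WWOO R=WRWR D=RRYY L=OYOY
After move 2 (R): R=WWRR U=WGOG F=GRGY D=RBYB B=OBWB
After move 3 (F): F=GGYR U=WGYY R=OWGR D=RWYB L=OROB
Query: L face = OROB

Answer: O R O B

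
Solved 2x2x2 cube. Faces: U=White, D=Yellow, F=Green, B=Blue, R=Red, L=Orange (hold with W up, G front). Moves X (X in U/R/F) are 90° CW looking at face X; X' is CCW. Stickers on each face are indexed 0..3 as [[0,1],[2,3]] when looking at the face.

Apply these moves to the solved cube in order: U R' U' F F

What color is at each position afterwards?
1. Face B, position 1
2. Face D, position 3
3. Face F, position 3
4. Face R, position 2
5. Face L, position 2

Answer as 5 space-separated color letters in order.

After move 1 (U): U=WWWW F=RRGG R=BBRR B=OOBB L=GGOO
After move 2 (R'): R=BRBR U=WBWO F=RWGW D=YRYG B=YOYB
After move 3 (U'): U=BOWW F=GGGW R=RWBR B=BRYB L=YOOO
After move 4 (F): F=GGWG U=BOOO R=WWWR D=BRYG L=YYOR
After move 5 (F): F=WGGG U=BORY R=OWOR D=WWYG L=YBOR
Query 1: B[1] = R
Query 2: D[3] = G
Query 3: F[3] = G
Query 4: R[2] = O
Query 5: L[2] = O

Answer: R G G O O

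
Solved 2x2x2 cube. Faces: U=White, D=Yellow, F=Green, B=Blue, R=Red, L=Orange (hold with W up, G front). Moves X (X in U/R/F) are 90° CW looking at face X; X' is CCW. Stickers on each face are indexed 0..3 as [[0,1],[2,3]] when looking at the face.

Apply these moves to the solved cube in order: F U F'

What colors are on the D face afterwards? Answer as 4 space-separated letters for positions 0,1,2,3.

After move 1 (F): F=GGGG U=WWOO R=WRWR D=RRYY L=OYOY
After move 2 (U): U=OWOW F=WRGG R=BBWR B=OYBB L=GGOY
After move 3 (F'): F=RGWG U=OWBW R=RBRR D=GYYY L=GWOO
Query: D face = GYYY

Answer: G Y Y Y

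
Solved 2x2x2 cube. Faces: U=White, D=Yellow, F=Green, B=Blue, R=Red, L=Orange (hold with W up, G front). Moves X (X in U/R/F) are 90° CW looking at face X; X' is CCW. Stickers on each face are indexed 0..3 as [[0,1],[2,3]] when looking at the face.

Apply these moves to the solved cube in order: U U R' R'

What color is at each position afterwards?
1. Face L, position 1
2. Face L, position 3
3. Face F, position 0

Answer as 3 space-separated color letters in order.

Answer: R O B

Derivation:
After move 1 (U): U=WWWW F=RRGG R=BBRR B=OOBB L=GGOO
After move 2 (U): U=WWWW F=BBGG R=OORR B=GGBB L=RROO
After move 3 (R'): R=OROR U=WBWG F=BWGW D=YBYG B=YGYB
After move 4 (R'): R=RROO U=WYWY F=BBGG D=YWYW B=GGBB
Query 1: L[1] = R
Query 2: L[3] = O
Query 3: F[0] = B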